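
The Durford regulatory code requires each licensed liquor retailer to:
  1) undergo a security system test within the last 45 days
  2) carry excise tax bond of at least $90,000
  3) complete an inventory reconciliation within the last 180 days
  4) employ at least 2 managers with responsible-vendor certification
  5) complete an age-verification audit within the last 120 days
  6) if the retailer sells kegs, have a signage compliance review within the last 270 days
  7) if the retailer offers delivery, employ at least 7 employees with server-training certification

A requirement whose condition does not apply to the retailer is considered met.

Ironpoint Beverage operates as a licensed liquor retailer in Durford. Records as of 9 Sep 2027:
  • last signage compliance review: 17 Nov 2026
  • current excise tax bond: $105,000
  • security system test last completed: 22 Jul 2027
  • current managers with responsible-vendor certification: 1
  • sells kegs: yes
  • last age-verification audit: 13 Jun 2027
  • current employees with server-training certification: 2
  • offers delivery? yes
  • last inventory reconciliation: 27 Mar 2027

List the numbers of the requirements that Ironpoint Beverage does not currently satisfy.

1, 4, 6, 7

1. security system test 49 days ago vs limit 45 → not met
2. excise tax bond $105,000 ≥ $90,000 → met
3. inventory reconciliation 166 days ago vs limit 180 → met
4. managers with responsible-vendor certification 1 < 2 → not met
5. age-verification audit 88 days ago vs limit 120 → met
6. condition 'sells kegs' holds; signage compliance review 296 days ago vs limit 270 → not met
7. condition 'offers delivery' holds; employees with server-training certification 2 < 7 → not met
Not met: 1, 4, 6, 7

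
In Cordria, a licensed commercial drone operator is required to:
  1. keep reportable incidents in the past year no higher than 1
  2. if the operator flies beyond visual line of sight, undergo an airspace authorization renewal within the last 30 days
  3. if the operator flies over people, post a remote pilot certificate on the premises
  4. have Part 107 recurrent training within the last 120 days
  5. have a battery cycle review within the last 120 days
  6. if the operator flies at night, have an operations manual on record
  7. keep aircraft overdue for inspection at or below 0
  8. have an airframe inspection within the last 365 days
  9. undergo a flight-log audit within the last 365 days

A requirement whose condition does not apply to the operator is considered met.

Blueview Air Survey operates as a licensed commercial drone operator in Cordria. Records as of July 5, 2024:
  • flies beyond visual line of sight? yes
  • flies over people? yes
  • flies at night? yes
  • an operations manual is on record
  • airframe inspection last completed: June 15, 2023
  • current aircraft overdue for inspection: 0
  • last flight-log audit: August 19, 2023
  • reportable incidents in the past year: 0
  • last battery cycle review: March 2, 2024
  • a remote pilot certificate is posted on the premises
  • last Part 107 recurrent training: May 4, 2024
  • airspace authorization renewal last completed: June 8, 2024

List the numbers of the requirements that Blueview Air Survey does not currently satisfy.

5, 8

1. reportable incidents in the past year 0 ≤ 1 → met
2. condition 'flies beyond visual line of sight' holds; airspace authorization renewal 27 days ago vs limit 30 → met
3. condition 'flies over people' holds; remote pilot certificate present → met
4. Part 107 recurrent training 62 days ago vs limit 120 → met
5. battery cycle review 125 days ago vs limit 120 → not met
6. condition 'flies at night' holds; operations manual present → met
7. aircraft overdue for inspection 0 ≤ 0 → met
8. airframe inspection 386 days ago vs limit 365 → not met
9. flight-log audit 321 days ago vs limit 365 → met
Not met: 5, 8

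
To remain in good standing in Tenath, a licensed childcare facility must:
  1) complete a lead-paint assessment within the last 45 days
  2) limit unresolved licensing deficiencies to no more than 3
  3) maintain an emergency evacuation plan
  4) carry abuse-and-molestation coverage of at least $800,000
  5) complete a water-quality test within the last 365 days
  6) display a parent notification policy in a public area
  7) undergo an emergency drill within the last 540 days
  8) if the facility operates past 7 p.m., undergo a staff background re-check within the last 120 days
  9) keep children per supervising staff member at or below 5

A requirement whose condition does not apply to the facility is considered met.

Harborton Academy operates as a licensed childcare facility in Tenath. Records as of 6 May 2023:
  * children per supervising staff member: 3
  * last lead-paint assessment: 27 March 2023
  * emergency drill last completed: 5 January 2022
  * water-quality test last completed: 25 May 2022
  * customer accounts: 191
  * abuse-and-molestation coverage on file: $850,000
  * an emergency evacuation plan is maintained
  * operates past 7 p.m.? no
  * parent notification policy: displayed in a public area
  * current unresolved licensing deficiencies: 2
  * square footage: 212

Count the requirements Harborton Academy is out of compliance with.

1. lead-paint assessment 40 days ago vs limit 45 → met
2. unresolved licensing deficiencies 2 ≤ 3 → met
3. emergency evacuation plan present → met
4. abuse-and-molestation coverage $850,000 ≥ $800,000 → met
5. water-quality test 346 days ago vs limit 365 → met
6. parent notification policy present → met
7. emergency drill 486 days ago vs limit 540 → met
8. condition 'operates past 7 p.m.' does not hold → requirement n/a → met
9. children per supervising staff member 3 ≤ 5 → met
Not met: 0 of 9

0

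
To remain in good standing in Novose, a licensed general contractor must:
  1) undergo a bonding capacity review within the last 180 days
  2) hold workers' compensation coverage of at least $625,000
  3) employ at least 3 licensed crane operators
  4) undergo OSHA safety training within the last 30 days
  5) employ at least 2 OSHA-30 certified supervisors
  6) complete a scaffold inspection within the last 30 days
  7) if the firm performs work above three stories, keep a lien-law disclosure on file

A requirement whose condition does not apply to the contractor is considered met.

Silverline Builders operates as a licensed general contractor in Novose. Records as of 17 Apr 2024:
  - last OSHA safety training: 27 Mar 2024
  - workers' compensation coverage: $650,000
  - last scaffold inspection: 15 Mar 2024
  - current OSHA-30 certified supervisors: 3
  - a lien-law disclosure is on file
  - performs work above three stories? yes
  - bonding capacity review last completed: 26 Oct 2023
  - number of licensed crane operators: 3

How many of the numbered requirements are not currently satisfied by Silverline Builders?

1. bonding capacity review 174 days ago vs limit 180 → met
2. workers' compensation coverage $650,000 ≥ $625,000 → met
3. licensed crane operators 3 ≥ 3 → met
4. OSHA safety training 21 days ago vs limit 30 → met
5. OSHA-30 certified supervisors 3 ≥ 2 → met
6. scaffold inspection 33 days ago vs limit 30 → not met
7. condition 'performs work above three stories' holds; lien-law disclosure present → met
Not met: 1 of 7

1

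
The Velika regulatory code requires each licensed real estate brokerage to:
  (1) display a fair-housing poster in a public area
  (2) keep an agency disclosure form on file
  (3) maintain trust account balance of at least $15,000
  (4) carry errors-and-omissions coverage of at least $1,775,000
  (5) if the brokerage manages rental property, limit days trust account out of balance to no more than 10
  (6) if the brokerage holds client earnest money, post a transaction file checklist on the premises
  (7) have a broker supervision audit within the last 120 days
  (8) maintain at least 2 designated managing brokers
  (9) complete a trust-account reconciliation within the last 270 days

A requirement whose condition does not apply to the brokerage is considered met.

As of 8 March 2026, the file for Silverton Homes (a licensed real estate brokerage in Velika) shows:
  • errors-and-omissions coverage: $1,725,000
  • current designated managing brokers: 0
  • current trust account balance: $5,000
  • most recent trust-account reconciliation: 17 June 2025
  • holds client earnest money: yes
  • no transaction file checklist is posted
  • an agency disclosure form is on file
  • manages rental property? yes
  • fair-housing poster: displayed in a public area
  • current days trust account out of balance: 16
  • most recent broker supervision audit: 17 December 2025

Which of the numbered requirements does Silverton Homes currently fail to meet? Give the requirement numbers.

3, 4, 5, 6, 8

1. fair-housing poster present → met
2. agency disclosure form present → met
3. trust account balance $5,000 < $15,000 → not met
4. errors-and-omissions coverage $1,725,000 < $1,775,000 → not met
5. condition 'manages rental property' holds; days trust account out of balance 16 > 10 → not met
6. condition 'holds client earnest money' holds; transaction file checklist absent → not met
7. broker supervision audit 81 days ago vs limit 120 → met
8. designated managing brokers 0 < 2 → not met
9. trust-account reconciliation 264 days ago vs limit 270 → met
Not met: 3, 4, 5, 6, 8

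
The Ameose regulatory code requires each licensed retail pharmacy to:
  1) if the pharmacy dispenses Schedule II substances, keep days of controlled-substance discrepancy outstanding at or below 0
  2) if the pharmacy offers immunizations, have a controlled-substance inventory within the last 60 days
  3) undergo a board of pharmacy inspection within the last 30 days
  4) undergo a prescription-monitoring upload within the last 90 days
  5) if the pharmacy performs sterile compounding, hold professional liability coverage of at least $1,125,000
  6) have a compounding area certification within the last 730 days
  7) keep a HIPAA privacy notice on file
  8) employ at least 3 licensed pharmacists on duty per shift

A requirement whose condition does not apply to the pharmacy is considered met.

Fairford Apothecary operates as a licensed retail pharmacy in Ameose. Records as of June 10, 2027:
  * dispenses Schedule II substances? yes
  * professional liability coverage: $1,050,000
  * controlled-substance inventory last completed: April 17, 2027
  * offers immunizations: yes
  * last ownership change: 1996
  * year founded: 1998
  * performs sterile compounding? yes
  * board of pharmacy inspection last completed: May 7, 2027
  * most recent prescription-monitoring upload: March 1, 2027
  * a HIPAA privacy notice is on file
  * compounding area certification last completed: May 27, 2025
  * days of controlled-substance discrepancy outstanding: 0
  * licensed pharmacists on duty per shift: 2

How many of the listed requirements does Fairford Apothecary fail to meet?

1. condition 'dispenses Schedule II substances' holds; days of controlled-substance discrepancy outstanding 0 ≤ 0 → met
2. condition 'offers immunizations' holds; controlled-substance inventory 54 days ago vs limit 60 → met
3. board of pharmacy inspection 34 days ago vs limit 30 → not met
4. prescription-monitoring upload 101 days ago vs limit 90 → not met
5. condition 'performs sterile compounding' holds; professional liability coverage $1,050,000 < $1,125,000 → not met
6. compounding area certification 744 days ago vs limit 730 → not met
7. HIPAA privacy notice present → met
8. licensed pharmacists on duty per shift 2 < 3 → not met
Not met: 5 of 8

5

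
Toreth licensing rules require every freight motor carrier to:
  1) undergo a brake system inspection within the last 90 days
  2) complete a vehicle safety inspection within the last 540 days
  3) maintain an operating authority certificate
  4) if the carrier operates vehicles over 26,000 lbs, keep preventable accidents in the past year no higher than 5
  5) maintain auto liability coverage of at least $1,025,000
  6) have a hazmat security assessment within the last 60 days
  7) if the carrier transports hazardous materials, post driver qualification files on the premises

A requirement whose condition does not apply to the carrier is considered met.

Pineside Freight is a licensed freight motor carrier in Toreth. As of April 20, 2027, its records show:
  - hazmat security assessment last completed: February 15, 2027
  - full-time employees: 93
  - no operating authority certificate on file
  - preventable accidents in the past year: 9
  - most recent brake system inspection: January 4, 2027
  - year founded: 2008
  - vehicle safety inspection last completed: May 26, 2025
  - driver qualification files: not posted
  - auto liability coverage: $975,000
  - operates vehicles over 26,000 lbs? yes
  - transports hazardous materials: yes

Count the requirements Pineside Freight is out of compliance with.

7

1. brake system inspection 106 days ago vs limit 90 → not met
2. vehicle safety inspection 694 days ago vs limit 540 → not met
3. operating authority certificate absent → not met
4. condition 'operates vehicles over 26,000 lbs' holds; preventable accidents in the past year 9 > 5 → not met
5. auto liability coverage $975,000 < $1,025,000 → not met
6. hazmat security assessment 64 days ago vs limit 60 → not met
7. condition 'transports hazardous materials' holds; driver qualification files absent → not met
Not met: 7 of 7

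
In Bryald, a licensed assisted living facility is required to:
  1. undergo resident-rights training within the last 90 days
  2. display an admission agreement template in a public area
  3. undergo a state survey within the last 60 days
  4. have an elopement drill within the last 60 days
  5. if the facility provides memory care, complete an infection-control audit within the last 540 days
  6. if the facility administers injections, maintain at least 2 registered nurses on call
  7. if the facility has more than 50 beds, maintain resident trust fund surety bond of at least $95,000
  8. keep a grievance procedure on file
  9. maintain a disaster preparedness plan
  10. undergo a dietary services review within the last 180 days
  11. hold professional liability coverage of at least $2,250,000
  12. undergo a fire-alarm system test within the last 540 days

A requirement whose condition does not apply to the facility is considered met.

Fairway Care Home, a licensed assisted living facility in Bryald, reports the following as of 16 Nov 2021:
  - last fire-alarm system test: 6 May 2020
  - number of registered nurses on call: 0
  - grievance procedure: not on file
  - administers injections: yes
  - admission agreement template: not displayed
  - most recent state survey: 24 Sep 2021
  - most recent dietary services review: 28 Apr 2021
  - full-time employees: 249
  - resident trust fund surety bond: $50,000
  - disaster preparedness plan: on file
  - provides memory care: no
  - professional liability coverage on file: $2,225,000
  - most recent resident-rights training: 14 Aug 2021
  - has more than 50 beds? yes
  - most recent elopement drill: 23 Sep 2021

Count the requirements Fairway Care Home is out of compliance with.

1. resident-rights training 94 days ago vs limit 90 → not met
2. admission agreement template absent → not met
3. state survey 53 days ago vs limit 60 → met
4. elopement drill 54 days ago vs limit 60 → met
5. condition 'provides memory care' does not hold → requirement n/a → met
6. condition 'administers injections' holds; registered nurses on call 0 < 2 → not met
7. condition 'has more than 50 beds' holds; resident trust fund surety bond $50,000 < $95,000 → not met
8. grievance procedure absent → not met
9. disaster preparedness plan present → met
10. dietary services review 202 days ago vs limit 180 → not met
11. professional liability coverage $2,225,000 < $2,250,000 → not met
12. fire-alarm system test 559 days ago vs limit 540 → not met
Not met: 8 of 12

8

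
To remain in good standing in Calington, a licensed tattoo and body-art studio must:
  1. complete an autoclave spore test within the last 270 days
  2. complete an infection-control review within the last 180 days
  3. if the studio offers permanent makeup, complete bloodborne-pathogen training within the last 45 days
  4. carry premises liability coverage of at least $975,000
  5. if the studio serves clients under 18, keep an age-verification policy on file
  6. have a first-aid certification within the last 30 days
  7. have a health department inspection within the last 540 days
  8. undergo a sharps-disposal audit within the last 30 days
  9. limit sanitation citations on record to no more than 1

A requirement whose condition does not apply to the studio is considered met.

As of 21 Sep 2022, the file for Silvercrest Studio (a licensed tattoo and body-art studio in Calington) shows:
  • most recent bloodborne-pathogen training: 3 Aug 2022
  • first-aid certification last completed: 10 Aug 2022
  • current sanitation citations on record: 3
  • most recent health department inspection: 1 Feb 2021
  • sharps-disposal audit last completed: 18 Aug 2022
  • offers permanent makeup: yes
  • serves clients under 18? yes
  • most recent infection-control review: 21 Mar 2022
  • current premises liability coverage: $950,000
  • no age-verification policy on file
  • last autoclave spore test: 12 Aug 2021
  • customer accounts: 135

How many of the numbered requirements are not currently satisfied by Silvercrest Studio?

9

1. autoclave spore test 405 days ago vs limit 270 → not met
2. infection-control review 184 days ago vs limit 180 → not met
3. condition 'offers permanent makeup' holds; bloodborne-pathogen training 49 days ago vs limit 45 → not met
4. premises liability coverage $950,000 < $975,000 → not met
5. condition 'serves clients under 18' holds; age-verification policy absent → not met
6. first-aid certification 42 days ago vs limit 30 → not met
7. health department inspection 597 days ago vs limit 540 → not met
8. sharps-disposal audit 34 days ago vs limit 30 → not met
9. sanitation citations on record 3 > 1 → not met
Not met: 9 of 9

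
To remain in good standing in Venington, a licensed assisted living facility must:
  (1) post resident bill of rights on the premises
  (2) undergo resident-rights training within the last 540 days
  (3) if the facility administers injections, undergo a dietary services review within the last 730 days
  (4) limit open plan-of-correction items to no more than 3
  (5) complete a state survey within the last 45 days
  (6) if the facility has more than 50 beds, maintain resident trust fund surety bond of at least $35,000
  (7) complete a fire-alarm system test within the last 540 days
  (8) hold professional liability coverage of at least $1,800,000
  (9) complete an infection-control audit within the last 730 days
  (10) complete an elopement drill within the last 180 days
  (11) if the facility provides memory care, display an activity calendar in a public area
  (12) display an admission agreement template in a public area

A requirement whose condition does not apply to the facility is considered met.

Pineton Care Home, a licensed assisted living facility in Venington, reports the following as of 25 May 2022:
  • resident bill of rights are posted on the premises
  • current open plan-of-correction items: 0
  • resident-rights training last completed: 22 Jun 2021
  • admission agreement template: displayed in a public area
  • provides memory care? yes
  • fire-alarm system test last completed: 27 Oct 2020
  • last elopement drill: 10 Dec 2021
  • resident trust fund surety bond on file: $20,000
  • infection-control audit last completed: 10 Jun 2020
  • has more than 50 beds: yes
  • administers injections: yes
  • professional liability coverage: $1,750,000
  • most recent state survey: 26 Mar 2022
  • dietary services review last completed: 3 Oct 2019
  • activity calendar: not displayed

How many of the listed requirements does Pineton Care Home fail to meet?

1. resident bill of rights present → met
2. resident-rights training 337 days ago vs limit 540 → met
3. condition 'administers injections' holds; dietary services review 965 days ago vs limit 730 → not met
4. open plan-of-correction items 0 ≤ 3 → met
5. state survey 60 days ago vs limit 45 → not met
6. condition 'has more than 50 beds' holds; resident trust fund surety bond $20,000 < $35,000 → not met
7. fire-alarm system test 575 days ago vs limit 540 → not met
8. professional liability coverage $1,750,000 < $1,800,000 → not met
9. infection-control audit 714 days ago vs limit 730 → met
10. elopement drill 166 days ago vs limit 180 → met
11. condition 'provides memory care' holds; activity calendar absent → not met
12. admission agreement template present → met
Not met: 6 of 12

6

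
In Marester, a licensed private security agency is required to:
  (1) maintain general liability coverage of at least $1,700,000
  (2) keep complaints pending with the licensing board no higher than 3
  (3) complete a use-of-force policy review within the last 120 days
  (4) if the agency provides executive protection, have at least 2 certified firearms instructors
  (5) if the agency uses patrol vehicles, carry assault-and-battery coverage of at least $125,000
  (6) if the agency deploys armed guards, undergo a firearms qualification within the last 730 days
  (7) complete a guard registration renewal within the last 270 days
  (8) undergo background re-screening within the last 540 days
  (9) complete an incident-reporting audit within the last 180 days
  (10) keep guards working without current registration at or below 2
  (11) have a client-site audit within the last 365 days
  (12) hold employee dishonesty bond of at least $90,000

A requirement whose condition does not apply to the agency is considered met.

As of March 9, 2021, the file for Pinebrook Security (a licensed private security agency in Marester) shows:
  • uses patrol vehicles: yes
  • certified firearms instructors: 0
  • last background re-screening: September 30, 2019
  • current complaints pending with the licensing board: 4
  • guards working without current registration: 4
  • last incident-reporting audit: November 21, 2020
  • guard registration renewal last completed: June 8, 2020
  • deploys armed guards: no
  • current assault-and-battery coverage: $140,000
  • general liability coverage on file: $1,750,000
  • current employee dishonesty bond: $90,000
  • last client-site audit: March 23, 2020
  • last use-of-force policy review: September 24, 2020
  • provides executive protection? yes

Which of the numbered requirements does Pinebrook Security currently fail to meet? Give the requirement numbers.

2, 3, 4, 7, 10

1. general liability coverage $1,750,000 ≥ $1,700,000 → met
2. complaints pending with the licensing board 4 > 3 → not met
3. use-of-force policy review 166 days ago vs limit 120 → not met
4. condition 'provides executive protection' holds; certified firearms instructors 0 < 2 → not met
5. condition 'uses patrol vehicles' holds; assault-and-battery coverage $140,000 ≥ $125,000 → met
6. condition 'deploys armed guards' does not hold → requirement n/a → met
7. guard registration renewal 274 days ago vs limit 270 → not met
8. background re-screening 526 days ago vs limit 540 → met
9. incident-reporting audit 108 days ago vs limit 180 → met
10. guards working without current registration 4 > 2 → not met
11. client-site audit 351 days ago vs limit 365 → met
12. employee dishonesty bond $90,000 ≥ $90,000 → met
Not met: 2, 3, 4, 7, 10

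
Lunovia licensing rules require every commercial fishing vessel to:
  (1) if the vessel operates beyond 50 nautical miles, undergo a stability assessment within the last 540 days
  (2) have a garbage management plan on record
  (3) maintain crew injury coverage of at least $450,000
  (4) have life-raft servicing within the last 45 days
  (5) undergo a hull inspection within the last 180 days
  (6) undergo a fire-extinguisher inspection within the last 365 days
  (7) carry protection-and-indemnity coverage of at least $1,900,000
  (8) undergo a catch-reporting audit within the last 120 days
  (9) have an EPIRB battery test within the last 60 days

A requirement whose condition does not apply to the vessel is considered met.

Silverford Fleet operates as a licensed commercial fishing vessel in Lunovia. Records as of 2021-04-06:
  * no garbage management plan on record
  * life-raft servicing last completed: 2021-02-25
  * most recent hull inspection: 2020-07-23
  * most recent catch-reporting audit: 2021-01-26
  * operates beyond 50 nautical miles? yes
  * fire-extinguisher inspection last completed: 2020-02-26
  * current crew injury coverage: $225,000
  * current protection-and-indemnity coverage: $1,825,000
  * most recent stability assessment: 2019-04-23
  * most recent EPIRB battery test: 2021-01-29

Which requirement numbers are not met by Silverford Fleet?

1, 2, 3, 5, 6, 7, 9

1. condition 'operates beyond 50 nautical miles' holds; stability assessment 714 days ago vs limit 540 → not met
2. garbage management plan absent → not met
3. crew injury coverage $225,000 < $450,000 → not met
4. life-raft servicing 40 days ago vs limit 45 → met
5. hull inspection 257 days ago vs limit 180 → not met
6. fire-extinguisher inspection 405 days ago vs limit 365 → not met
7. protection-and-indemnity coverage $1,825,000 < $1,900,000 → not met
8. catch-reporting audit 70 days ago vs limit 120 → met
9. EPIRB battery test 67 days ago vs limit 60 → not met
Not met: 1, 2, 3, 5, 6, 7, 9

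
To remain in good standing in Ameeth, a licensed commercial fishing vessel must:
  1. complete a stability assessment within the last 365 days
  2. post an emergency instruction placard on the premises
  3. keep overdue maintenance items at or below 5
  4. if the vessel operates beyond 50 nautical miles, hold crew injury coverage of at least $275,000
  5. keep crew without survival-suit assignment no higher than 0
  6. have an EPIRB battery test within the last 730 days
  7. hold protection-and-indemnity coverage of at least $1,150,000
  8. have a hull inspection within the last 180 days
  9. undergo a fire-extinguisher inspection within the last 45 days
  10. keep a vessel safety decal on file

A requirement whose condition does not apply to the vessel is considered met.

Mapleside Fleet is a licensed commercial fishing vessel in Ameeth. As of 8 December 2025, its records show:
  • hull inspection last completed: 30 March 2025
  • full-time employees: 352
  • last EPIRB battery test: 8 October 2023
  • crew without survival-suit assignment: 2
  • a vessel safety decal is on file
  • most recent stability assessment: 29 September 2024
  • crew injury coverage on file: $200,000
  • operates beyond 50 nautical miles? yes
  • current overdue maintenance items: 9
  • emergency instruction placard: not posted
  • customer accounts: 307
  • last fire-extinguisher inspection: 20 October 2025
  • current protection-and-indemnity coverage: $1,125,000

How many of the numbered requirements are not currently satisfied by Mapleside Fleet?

1. stability assessment 435 days ago vs limit 365 → not met
2. emergency instruction placard absent → not met
3. overdue maintenance items 9 > 5 → not met
4. condition 'operates beyond 50 nautical miles' holds; crew injury coverage $200,000 < $275,000 → not met
5. crew without survival-suit assignment 2 > 0 → not met
6. EPIRB battery test 792 days ago vs limit 730 → not met
7. protection-and-indemnity coverage $1,125,000 < $1,150,000 → not met
8. hull inspection 253 days ago vs limit 180 → not met
9. fire-extinguisher inspection 49 days ago vs limit 45 → not met
10. vessel safety decal present → met
Not met: 9 of 10

9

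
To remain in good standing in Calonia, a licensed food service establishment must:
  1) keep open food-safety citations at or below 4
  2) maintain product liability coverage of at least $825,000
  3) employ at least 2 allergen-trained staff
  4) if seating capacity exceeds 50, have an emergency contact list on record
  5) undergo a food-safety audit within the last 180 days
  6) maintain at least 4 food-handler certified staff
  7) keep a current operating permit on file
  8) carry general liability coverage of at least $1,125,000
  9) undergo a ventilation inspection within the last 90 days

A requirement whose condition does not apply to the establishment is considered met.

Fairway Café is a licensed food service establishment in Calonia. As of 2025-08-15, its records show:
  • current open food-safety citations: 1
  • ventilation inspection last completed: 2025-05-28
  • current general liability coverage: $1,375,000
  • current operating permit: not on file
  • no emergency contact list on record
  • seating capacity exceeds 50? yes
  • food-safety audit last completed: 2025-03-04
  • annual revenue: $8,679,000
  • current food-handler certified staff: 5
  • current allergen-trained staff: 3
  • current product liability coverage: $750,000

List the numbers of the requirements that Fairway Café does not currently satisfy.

1. open food-safety citations 1 ≤ 4 → met
2. product liability coverage $750,000 < $825,000 → not met
3. allergen-trained staff 3 ≥ 2 → met
4. condition 'seating capacity exceeds 50' holds; emergency contact list absent → not met
5. food-safety audit 164 days ago vs limit 180 → met
6. food-handler certified staff 5 ≥ 4 → met
7. current operating permit absent → not met
8. general liability coverage $1,375,000 ≥ $1,125,000 → met
9. ventilation inspection 79 days ago vs limit 90 → met
Not met: 2, 4, 7

2, 4, 7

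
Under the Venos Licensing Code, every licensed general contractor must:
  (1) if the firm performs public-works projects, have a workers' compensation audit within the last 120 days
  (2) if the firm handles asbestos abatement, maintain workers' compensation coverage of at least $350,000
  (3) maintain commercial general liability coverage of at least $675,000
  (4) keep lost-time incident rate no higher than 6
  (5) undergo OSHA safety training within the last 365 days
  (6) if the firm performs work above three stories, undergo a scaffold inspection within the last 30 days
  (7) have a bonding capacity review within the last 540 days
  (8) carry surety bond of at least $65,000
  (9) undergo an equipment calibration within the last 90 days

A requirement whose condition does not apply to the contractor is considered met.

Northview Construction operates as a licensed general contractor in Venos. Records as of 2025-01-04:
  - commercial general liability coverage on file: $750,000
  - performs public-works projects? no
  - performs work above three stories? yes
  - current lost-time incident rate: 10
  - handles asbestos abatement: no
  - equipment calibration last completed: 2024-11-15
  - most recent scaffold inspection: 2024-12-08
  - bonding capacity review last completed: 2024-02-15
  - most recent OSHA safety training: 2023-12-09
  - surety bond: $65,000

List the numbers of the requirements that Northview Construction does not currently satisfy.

4, 5

1. condition 'performs public-works projects' does not hold → requirement n/a → met
2. condition 'handles asbestos abatement' does not hold → requirement n/a → met
3. commercial general liability coverage $750,000 ≥ $675,000 → met
4. lost-time incident rate 10 > 6 → not met
5. OSHA safety training 392 days ago vs limit 365 → not met
6. condition 'performs work above three stories' holds; scaffold inspection 27 days ago vs limit 30 → met
7. bonding capacity review 324 days ago vs limit 540 → met
8. surety bond $65,000 ≥ $65,000 → met
9. equipment calibration 50 days ago vs limit 90 → met
Not met: 4, 5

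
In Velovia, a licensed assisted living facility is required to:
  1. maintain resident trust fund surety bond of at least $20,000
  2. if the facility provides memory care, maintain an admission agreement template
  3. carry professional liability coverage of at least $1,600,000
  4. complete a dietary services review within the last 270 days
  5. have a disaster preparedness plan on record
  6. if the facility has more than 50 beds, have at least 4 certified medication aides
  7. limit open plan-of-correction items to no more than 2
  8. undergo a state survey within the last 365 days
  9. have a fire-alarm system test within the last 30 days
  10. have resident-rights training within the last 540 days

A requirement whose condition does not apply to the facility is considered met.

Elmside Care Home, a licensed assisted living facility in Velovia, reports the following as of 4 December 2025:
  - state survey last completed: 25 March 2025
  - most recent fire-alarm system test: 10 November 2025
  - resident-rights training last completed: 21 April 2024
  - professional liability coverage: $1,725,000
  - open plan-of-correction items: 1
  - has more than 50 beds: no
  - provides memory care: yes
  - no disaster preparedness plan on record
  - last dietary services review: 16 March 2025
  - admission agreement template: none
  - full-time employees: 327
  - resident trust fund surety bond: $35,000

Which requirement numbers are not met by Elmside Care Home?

2, 5, 10

1. resident trust fund surety bond $35,000 ≥ $20,000 → met
2. condition 'provides memory care' holds; admission agreement template absent → not met
3. professional liability coverage $1,725,000 ≥ $1,600,000 → met
4. dietary services review 263 days ago vs limit 270 → met
5. disaster preparedness plan absent → not met
6. condition 'has more than 50 beds' does not hold → requirement n/a → met
7. open plan-of-correction items 1 ≤ 2 → met
8. state survey 254 days ago vs limit 365 → met
9. fire-alarm system test 24 days ago vs limit 30 → met
10. resident-rights training 592 days ago vs limit 540 → not met
Not met: 2, 5, 10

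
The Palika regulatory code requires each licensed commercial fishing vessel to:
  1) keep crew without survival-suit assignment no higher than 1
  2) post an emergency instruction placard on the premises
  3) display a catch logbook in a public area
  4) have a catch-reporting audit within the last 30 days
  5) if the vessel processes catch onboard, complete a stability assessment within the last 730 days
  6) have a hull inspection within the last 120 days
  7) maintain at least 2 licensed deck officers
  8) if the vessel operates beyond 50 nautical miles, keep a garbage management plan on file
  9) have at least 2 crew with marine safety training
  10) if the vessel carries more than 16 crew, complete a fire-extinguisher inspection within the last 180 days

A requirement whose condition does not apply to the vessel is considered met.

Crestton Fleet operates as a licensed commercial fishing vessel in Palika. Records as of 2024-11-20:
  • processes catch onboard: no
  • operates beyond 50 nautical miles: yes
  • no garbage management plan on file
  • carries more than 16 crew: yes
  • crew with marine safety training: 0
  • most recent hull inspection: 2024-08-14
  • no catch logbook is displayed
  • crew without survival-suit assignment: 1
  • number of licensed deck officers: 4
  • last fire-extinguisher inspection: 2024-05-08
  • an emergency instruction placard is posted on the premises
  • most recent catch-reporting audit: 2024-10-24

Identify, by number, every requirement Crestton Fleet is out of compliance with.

3, 8, 9, 10

1. crew without survival-suit assignment 1 ≤ 1 → met
2. emergency instruction placard present → met
3. catch logbook absent → not met
4. catch-reporting audit 27 days ago vs limit 30 → met
5. condition 'processes catch onboard' does not hold → requirement n/a → met
6. hull inspection 98 days ago vs limit 120 → met
7. licensed deck officers 4 ≥ 2 → met
8. condition 'operates beyond 50 nautical miles' holds; garbage management plan absent → not met
9. crew with marine safety training 0 < 2 → not met
10. condition 'carries more than 16 crew' holds; fire-extinguisher inspection 196 days ago vs limit 180 → not met
Not met: 3, 8, 9, 10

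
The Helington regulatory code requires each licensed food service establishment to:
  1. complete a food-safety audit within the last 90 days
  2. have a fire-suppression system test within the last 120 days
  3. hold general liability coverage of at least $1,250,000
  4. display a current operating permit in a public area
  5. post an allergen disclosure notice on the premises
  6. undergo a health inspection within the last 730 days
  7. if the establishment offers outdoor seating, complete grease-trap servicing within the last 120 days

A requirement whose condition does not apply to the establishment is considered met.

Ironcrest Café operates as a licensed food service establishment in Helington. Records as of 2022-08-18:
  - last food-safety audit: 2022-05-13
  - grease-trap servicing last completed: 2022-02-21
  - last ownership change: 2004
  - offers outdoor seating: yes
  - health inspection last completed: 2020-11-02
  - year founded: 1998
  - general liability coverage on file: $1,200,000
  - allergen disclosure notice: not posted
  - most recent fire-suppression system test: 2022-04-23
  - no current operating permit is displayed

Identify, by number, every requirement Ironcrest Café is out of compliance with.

1. food-safety audit 97 days ago vs limit 90 → not met
2. fire-suppression system test 117 days ago vs limit 120 → met
3. general liability coverage $1,200,000 < $1,250,000 → not met
4. current operating permit absent → not met
5. allergen disclosure notice absent → not met
6. health inspection 654 days ago vs limit 730 → met
7. condition 'offers outdoor seating' holds; grease-trap servicing 178 days ago vs limit 120 → not met
Not met: 1, 3, 4, 5, 7

1, 3, 4, 5, 7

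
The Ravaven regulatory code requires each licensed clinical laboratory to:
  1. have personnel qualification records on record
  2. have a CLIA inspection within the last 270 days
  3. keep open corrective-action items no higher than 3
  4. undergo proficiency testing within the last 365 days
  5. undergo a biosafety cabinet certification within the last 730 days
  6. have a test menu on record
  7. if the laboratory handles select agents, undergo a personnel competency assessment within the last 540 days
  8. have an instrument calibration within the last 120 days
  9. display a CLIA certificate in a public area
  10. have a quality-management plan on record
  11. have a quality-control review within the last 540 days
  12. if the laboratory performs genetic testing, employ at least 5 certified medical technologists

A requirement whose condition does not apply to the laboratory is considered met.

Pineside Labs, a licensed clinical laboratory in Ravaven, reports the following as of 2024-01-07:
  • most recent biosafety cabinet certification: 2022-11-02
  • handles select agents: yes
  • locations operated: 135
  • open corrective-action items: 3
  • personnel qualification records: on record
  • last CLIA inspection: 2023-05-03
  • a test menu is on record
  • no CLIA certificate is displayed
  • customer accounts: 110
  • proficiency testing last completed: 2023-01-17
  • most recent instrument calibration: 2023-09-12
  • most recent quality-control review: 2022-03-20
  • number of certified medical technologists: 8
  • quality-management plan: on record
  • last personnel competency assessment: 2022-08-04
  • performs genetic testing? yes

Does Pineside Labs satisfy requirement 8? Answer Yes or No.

8. instrument calibration 117 days ago vs limit 120 → met

Yes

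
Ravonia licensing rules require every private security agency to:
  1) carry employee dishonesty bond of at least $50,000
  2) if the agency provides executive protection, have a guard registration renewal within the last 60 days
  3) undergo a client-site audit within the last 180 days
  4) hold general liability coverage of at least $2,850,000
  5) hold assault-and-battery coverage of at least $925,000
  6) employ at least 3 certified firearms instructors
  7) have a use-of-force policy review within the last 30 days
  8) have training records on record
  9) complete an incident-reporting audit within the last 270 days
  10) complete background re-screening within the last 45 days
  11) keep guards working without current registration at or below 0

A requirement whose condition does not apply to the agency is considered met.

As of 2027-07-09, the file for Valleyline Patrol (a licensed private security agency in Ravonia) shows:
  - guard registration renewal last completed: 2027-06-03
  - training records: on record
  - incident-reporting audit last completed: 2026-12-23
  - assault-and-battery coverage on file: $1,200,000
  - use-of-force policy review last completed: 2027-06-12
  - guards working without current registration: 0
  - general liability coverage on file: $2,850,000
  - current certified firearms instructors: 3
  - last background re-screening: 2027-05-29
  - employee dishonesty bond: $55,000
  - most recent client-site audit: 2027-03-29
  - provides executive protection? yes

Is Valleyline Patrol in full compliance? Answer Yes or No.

1. employee dishonesty bond $55,000 ≥ $50,000 → met
2. condition 'provides executive protection' holds; guard registration renewal 36 days ago vs limit 60 → met
3. client-site audit 102 days ago vs limit 180 → met
4. general liability coverage $2,850,000 ≥ $2,850,000 → met
5. assault-and-battery coverage $1,200,000 ≥ $925,000 → met
6. certified firearms instructors 3 ≥ 3 → met
7. use-of-force policy review 27 days ago vs limit 30 → met
8. training records present → met
9. incident-reporting audit 198 days ago vs limit 270 → met
10. background re-screening 41 days ago vs limit 45 → met
11. guards working without current registration 0 ≤ 0 → met
All met.

Yes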